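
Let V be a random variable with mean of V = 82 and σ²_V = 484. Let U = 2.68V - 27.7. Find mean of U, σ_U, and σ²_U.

mean of U = 192.06, σ_U = 58.96, σ²_U = 3476.2816

U = 2.68V - 27.7 is linear with a = 2.68, b = -27.7.
mean of U = a·mean of V + b = 2.68·82 + (-27.7) = 192.06.
σ_V = √484 = 22.
σ_U = |a|·σ_V = |2.68|·22 = 58.96.
σ²_U = a²·σ²_V = 2.68²·484 = 3476.2816 (the additive constant -27.7 does not affect variance).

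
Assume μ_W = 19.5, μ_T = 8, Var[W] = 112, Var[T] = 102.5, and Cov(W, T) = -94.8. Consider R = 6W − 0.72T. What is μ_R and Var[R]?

μ_R = 111.24, Var[R] = 4904.208

μ_R = 6·μ_W + (-0.72)·μ_T = 6·19.5 + (-0.72)·8 = 111.24.
Var[R] = a²·Var[W] + b²·Var[T] + 2ab·Cov(W, T) with a = 6, b = -0.72.
= 6²·112 + (-0.72)²·102.5 + 2·6·(-0.72)·(-94.8)
= 4032 + 53.136 + 819.072 = 4904.208.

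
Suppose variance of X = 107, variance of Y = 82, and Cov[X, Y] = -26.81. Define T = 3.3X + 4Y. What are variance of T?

variance of T = 1769.446

variance of T = a²·variance of X + b²·variance of Y + 2ab·Cov[X, Y] with a = 3.3, b = 4.
= 3.3²·107 + 4²·82 + 2·3.3·4·(-26.81)
= 1165.23 + 1312 + (-707.784) = 1769.446.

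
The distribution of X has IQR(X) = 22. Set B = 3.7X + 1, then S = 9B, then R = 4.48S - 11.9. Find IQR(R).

IQR(B) = |3.7|·22 = 81.4.
IQR(S) = |9|·81.4 = 732.6.
IQR(R) = |4.48|·732.6 = 3282.048.

IQR(R) = 3282.048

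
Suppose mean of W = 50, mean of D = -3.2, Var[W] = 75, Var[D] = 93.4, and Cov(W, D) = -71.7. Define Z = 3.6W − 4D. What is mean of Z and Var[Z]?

mean of Z = 192.8, Var[Z] = 4531.36

mean of Z = 3.6·mean of W + (-4)·mean of D = 3.6·50 + (-4)·(-3.2) = 192.8.
Var[Z] = a²·Var[W] + b²·Var[D] + 2ab·Cov(W, D) with a = 3.6, b = -4.
= 3.6²·75 + (-4)²·93.4 + 2·3.6·(-4)·(-71.7)
= 972 + 1494.4 + 2064.96 = 4531.36.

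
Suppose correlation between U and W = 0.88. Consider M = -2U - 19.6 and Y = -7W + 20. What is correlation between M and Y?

Linear rescalings preserve correlation up to sign; here the slopes -2 and -7 have the same sign, so correlation between M and Y = correlation between U and W = 0.88.

correlation between M and Y = 0.88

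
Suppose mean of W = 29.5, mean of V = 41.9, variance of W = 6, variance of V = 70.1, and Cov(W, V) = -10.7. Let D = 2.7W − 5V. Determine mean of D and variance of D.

mean of D = -129.85, variance of D = 2085.14

mean of D = 2.7·mean of W + (-5)·mean of V = 2.7·29.5 + (-5)·41.9 = -129.85.
variance of D = a²·variance of W + b²·variance of V + 2ab·Cov(W, V) with a = 2.7, b = -5.
= 2.7²·6 + (-5)²·70.1 + 2·2.7·(-5)·(-10.7)
= 43.74 + 1752.5 + 288.9 = 2085.14.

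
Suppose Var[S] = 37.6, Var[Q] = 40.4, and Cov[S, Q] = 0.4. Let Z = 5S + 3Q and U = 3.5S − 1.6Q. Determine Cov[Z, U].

Cov[Z, U] = 465.08

By bilinearity, Cov[Z, U] = ac·Var[S] + bd·Var[Q] + (ad+bc)·Cov[S, Q], with a=5, b=3, c=3.5, d=-1.6.
ac·Var[S] = 5·3.5·37.6 = 658
bd·Var[Q] = 3·(-1.6)·40.4 = -193.92
(ad+bc)·Cov[S, Q] = (2.5)·0.4 = 1
Cov[Z, U] = 658 + (-193.92) + 1 = 465.08.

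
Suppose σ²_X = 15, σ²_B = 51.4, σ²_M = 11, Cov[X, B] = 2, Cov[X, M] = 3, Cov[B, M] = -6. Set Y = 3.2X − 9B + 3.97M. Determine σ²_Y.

σ²_Y = a²·σ²_X + b²·σ²_B + c²·σ²_M + 2ab·Cov[X, B] + 2ac·Cov[X, M] + 2bc·Cov[B, M], with a = 3.2, b = -9, c = 3.97.
= 153.6 + 4163.4 + 173.3699 + (-115.2) + 76.224 + 428.76
= 4880.1539.

σ²_Y = 4880.1539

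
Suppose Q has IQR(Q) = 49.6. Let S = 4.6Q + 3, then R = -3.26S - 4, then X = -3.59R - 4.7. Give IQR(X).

IQR(S) = |4.6|·49.6 = 228.16.
IQR(R) = |-3.26|·228.16 = 743.8016.
IQR(X) = |-3.59|·743.8016 = 2670.247744.

IQR(X) = 2670.247744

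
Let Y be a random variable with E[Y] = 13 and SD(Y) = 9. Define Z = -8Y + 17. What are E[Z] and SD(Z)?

E[Z] = -87, SD(Z) = 72

Z = -8Y + 17 is linear with a = -8, b = 17.
E[Z] = a·E[Y] + b = (-8)·13 + 17 = -87.
SD(Z) = |a|·SD(Y) = |-8|·9 = 72.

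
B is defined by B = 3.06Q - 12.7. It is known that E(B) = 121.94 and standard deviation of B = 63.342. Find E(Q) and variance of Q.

E(Q) = 44, variance of Q = 428.49

From B = 3.06Q - 12.7: E(B) = a·E(Q) + b, so E(Q) = (E(B) − b)/a = (121.94 − (-12.7))/3.06 = 44.
variance of B = 63.342² = 4012.208964.
variance of B = a²·variance of Q, so variance of Q = 4012.208964/3.06² = 428.49.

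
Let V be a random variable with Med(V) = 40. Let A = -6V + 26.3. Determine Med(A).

Med(A) = -213.7

A linear map preserves order up to sign, so Med(A) = a·Med(V) + b = (-6)·40 + 26.3 = -213.7.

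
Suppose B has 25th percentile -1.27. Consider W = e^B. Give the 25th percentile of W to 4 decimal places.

e^B is increasing, so P_{25}(W) = g(P_{25}(B)) ≈ 0.2808.

25th percentile of W = 0.2808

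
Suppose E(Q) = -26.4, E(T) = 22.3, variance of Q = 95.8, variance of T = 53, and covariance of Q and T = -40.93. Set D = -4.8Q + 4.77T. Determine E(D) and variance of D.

E(D) = (-4.8)·E(Q) + 4.77·E(T) = (-4.8)·(-26.4) + 4.77·22.3 = 233.091.
variance of D = a²·variance of Q + b²·variance of T + 2ab·covariance of Q and T with a = -4.8, b = 4.77.
= (-4.8)²·95.8 + 4.77²·53 + 2·(-4.8)·4.77·(-40.93)
= 2207.232 + 1205.9037 + 1874.26656 = 5287.40226.

E(D) = 233.091, variance of D = 5287.40226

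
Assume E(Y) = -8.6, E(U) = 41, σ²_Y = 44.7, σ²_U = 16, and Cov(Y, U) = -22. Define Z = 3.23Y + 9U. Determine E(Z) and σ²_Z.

E(Z) = 341.222, σ²_Z = 483.27063

E(Z) = 3.23·E(Y) + 9·E(U) = 3.23·(-8.6) + 9·41 = 341.222.
σ²_Z = a²·σ²_Y + b²·σ²_U + 2ab·Cov(Y, U) with a = 3.23, b = 9.
= 3.23²·44.7 + 9²·16 + 2·3.23·9·(-22)
= 466.35063 + 1296 + (-1279.08) = 483.27063.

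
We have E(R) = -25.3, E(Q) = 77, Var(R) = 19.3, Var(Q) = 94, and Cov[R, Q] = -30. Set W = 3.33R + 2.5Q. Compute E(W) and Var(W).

E(W) = 3.33·E(R) + 2.5·E(Q) = 3.33·(-25.3) + 2.5·77 = 108.251.
Var(W) = a²·Var(R) + b²·Var(Q) + 2ab·Cov[R, Q] with a = 3.33, b = 2.5.
= 3.33²·19.3 + 2.5²·94 + 2·3.33·2.5·(-30)
= 214.01577 + 587.5 + (-499.5) = 302.01577.

E(W) = 108.251, Var(W) = 302.01577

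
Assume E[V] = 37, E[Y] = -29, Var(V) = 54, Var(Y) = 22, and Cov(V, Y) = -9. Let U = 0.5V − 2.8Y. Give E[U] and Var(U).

E[U] = 0.5·E[V] + (-2.8)·E[Y] = 0.5·37 + (-2.8)·(-29) = 99.7.
Var(U) = a²·Var(V) + b²·Var(Y) + 2ab·Cov(V, Y) with a = 0.5, b = -2.8.
= 0.5²·54 + (-2.8)²·22 + 2·0.5·(-2.8)·(-9)
= 13.5 + 172.48 + 25.2 = 211.18.

E[U] = 99.7, Var(U) = 211.18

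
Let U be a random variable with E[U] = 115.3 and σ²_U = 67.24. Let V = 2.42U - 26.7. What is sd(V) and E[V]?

V = 2.42U - 26.7 is linear with a = 2.42, b = -26.7.
sd(U) = √67.24 = 8.2.
sd(V) = |a|·sd(U) = |2.42|·8.2 = 19.844.
E[V] = a·E[U] + b = 2.42·115.3 + (-26.7) = 252.326.

sd(V) = 19.844, E[V] = 252.326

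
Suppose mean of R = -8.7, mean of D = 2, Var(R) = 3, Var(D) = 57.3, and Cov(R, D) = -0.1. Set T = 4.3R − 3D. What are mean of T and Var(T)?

mean of T = 4.3·mean of R + (-3)·mean of D = 4.3·(-8.7) + (-3)·2 = -43.41.
Var(T) = a²·Var(R) + b²·Var(D) + 2ab·Cov(R, D) with a = 4.3, b = -3.
= 4.3²·3 + (-3)²·57.3 + 2·4.3·(-3)·(-0.1)
= 55.47 + 515.7 + 2.58 = 573.75.

mean of T = -43.41, Var(T) = 573.75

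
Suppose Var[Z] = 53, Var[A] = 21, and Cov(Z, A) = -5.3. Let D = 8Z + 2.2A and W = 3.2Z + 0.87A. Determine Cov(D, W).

Cov(D, W) = 1322.794

By bilinearity, Cov(D, W) = ac·Var[Z] + bd·Var[A] + (ad+bc)·Cov(Z, A), with a=8, b=2.2, c=3.2, d=0.87.
ac·Var[Z] = 8·3.2·53 = 1356.8
bd·Var[A] = 2.2·0.87·21 = 40.194
(ad+bc)·Cov(Z, A) = (14)·(-5.3) = -74.2
Cov(D, W) = 1356.8 + 40.194 + (-74.2) = 1322.794.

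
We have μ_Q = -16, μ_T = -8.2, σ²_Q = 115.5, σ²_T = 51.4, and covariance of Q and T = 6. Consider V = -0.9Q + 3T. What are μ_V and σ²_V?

μ_V = (-0.9)·μ_Q + 3·μ_T = (-0.9)·(-16) + 3·(-8.2) = -10.2.
σ²_V = a²·σ²_Q + b²·σ²_T + 2ab·covariance of Q and T with a = -0.9, b = 3.
= (-0.9)²·115.5 + 3²·51.4 + 2·(-0.9)·3·6
= 93.555 + 462.6 + (-32.4) = 523.755.

μ_V = -10.2, σ²_V = 523.755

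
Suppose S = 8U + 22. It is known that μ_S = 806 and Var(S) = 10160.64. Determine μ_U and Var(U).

From S = 8U + 22: μ_S = a·μ_U + b, so μ_U = (μ_S − b)/a = (806 − 22)/8 = 98.
Var(S) = a²·Var(U), so Var(U) = 10160.64/8² = 158.76.

μ_U = 98, Var(U) = 158.76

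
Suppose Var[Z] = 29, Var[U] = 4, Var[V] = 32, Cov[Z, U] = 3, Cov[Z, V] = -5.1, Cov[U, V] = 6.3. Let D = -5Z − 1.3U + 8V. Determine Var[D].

Var[D] = a²·Var[Z] + b²·Var[U] + c²·Var[V] + 2ab·Cov[Z, U] + 2ac·Cov[Z, V] + 2bc·Cov[U, V], with a = -5, b = -1.3, c = 8.
= 725 + 6.76 + 2048 + 39 + 408 + (-131.04)
= 3095.72.

Var[D] = 3095.72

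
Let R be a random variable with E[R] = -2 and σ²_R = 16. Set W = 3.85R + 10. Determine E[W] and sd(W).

E[W] = 2.3, sd(W) = 15.4

W = 3.85R + 10 is linear with a = 3.85, b = 10.
E[W] = a·E[R] + b = 3.85·(-2) + 10 = 2.3.
sd(R) = √16 = 4.
sd(W) = |a|·sd(R) = |3.85|·4 = 15.4.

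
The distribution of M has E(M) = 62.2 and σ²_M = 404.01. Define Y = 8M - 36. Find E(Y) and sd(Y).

E(Y) = 461.6, sd(Y) = 160.8

Y = 8M - 36 is linear with a = 8, b = -36.
E(Y) = a·E(M) + b = 8·62.2 + (-36) = 461.6.
sd(M) = √404.01 = 20.1.
sd(Y) = |a|·sd(M) = |8|·20.1 = 160.8.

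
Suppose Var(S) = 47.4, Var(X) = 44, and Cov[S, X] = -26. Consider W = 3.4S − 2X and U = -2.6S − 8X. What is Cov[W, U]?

Cov[W, U] = 856.984

By bilinearity, Cov[W, U] = ac·Var(S) + bd·Var(X) + (ad+bc)·Cov[S, X], with a=3.4, b=-2, c=-2.6, d=-8.
ac·Var(S) = 3.4·(-2.6)·47.4 = -419.016
bd·Var(X) = (-2)·(-8)·44 = 704
(ad+bc)·Cov[S, X] = (-22)·(-26) = 572
Cov[W, U] = -419.016 + 704 + 572 = 856.984.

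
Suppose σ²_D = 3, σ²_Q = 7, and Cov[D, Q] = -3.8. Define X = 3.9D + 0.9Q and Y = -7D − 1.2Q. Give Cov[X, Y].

By bilinearity, Cov[X, Y] = ac·σ²_D + bd·σ²_Q + (ad+bc)·Cov[D, Q], with a=3.9, b=0.9, c=-7, d=-1.2.
ac·σ²_D = 3.9·(-7)·3 = -81.9
bd·σ²_Q = 0.9·(-1.2)·7 = -7.56
(ad+bc)·Cov[D, Q] = (-10.98)·(-3.8) = 41.724
Cov[X, Y] = -81.9 + (-7.56) + 41.724 = -47.736.

Cov[X, Y] = -47.736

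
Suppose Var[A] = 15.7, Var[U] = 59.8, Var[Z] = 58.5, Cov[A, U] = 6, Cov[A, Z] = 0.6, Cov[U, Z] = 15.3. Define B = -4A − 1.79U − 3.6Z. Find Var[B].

Var[B] = a²·Var[A] + b²·Var[U] + c²·Var[Z] + 2ab·Cov[A, U] + 2ac·Cov[A, Z] + 2bc·Cov[U, Z], with a = -4, b = -1.79, c = -3.6.
= 251.2 + 191.60518 + 758.16 + 85.92 + 17.28 + 197.1864
= 1501.35158.

Var[B] = 1501.35158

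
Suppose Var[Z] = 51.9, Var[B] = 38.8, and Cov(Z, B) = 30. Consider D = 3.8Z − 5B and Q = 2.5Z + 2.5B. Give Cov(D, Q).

Cov(D, Q) = -81.95

By bilinearity, Cov(D, Q) = ac·Var[Z] + bd·Var[B] + (ad+bc)·Cov(Z, B), with a=3.8, b=-5, c=2.5, d=2.5.
ac·Var[Z] = 3.8·2.5·51.9 = 493.05
bd·Var[B] = (-5)·2.5·38.8 = -485
(ad+bc)·Cov(Z, B) = (-3)·30 = -90
Cov(D, Q) = 493.05 + (-485) + (-90) = -81.95.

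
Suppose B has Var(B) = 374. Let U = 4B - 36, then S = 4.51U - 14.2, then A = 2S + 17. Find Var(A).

Var(U) = 4²·374 = 5984.
Var(S) = 4.51²·5984 = 121715.1584.
Var(A) = 2²·121715.1584 = 486860.6336.

Var(A) = 486860.6336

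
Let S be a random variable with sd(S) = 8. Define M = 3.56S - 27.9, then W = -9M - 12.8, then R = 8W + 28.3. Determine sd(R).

sd(R) = 2050.56

sd(M) = |3.56|·8 = 28.48.
sd(W) = |-9|·28.48 = 256.32.
sd(R) = |8|·256.32 = 2050.56.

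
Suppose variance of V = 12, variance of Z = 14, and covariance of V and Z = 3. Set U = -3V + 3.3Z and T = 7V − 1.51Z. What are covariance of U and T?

By bilinearity, covariance of U and T = ac·variance of V + bd·variance of Z + (ad+bc)·covariance of V and Z, with a=-3, b=3.3, c=7, d=-1.51.
ac·variance of V = (-3)·7·12 = -252
bd·variance of Z = 3.3·(-1.51)·14 = -69.762
(ad+bc)·covariance of V and Z = (27.63)·3 = 82.89
covariance of U and T = -252 + (-69.762) + 82.89 = -238.872.

covariance of U and T = -238.872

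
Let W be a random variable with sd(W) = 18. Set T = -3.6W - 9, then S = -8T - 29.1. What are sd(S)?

sd(S) = 518.4

sd(T) = |-3.6|·18 = 64.8.
sd(S) = |-8|·64.8 = 518.4.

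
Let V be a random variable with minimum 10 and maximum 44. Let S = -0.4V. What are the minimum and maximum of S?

min(S) = -17.6, max(S) = -4

a = -0.4 < 0, so order reverses: min(S) = a·max(V)+b = (-0.4)·44 = -17.6; max(S) = a·min(V)+b = (-0.4)·10 = -4.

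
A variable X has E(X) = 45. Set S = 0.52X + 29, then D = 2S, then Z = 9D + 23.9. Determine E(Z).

E(S) = 0.52·45 + 29 = 52.4.
E(D) = 2·52.4 = 104.8.
E(Z) = 9·104.8 + 23.9 = 967.1.

E(Z) = 967.1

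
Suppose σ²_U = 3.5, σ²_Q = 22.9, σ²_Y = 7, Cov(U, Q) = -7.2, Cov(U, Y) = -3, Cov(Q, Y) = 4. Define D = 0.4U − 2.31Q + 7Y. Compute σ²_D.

σ²_D = 332.90229

σ²_D = a²·σ²_U + b²·σ²_Q + c²·σ²_Y + 2ab·Cov(U, Q) + 2ac·Cov(U, Y) + 2bc·Cov(Q, Y), with a = 0.4, b = -2.31, c = 7.
= 0.56 + 122.19669 + 343 + 13.3056 + (-16.8) + (-129.36)
= 332.90229.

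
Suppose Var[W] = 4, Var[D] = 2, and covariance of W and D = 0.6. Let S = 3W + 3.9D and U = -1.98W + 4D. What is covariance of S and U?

By bilinearity, covariance of S and U = ac·Var[W] + bd·Var[D] + (ad+bc)·covariance of W and D, with a=3, b=3.9, c=-1.98, d=4.
ac·Var[W] = 3·(-1.98)·4 = -23.76
bd·Var[D] = 3.9·4·2 = 31.2
(ad+bc)·covariance of W and D = (4.278)·0.6 = 2.5668
covariance of S and U = -23.76 + 31.2 + 2.5668 = 10.0068.

covariance of S and U = 10.0068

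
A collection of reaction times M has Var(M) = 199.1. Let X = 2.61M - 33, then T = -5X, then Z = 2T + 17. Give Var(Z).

Var(Z) = 135628.911

Var(X) = 2.61²·199.1 = 1356.28911.
Var(T) = (-5)²·1356.28911 = 33907.22775.
Var(Z) = 2²·33907.22775 = 135628.911.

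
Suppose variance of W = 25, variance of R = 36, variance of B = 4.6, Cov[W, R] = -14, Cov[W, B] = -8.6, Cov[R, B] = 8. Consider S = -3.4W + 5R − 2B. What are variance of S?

variance of S = a²·variance of W + b²·variance of R + c²·variance of B + 2ab·Cov[W, R] + 2ac·Cov[W, B] + 2bc·Cov[R, B], with a = -3.4, b = 5, c = -2.
= 289 + 900 + 18.4 + 476 + (-116.96) + (-160)
= 1406.44.

variance of S = 1406.44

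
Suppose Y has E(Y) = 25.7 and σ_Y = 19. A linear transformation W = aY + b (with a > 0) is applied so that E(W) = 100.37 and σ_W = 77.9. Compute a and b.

a = 4.1, b = -5

σ_W = a·σ_Y (a > 0), so a = 77.9/19 = 4.1.
E(W) = a·E(Y) + b, so b = 100.37 − 4.1·25.7 = -5.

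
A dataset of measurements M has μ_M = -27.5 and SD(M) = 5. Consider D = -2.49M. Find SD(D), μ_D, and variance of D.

SD(D) = 12.45, μ_D = 68.475, variance of D = 155.0025

D = -2.49M is linear with a = -2.49, b = 0.
SD(D) = |a|·SD(M) = |-2.49|·5 = 12.45.
μ_D = a·μ_M + b = (-2.49)·(-27.5) = 68.475.
variance of M = 5² = 25.
variance of D = a²·variance of M = (-2.49)²·25 = 155.0025.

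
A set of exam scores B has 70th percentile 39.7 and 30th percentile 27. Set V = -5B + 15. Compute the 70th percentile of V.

70th percentile of V = -120

Since a = -5 < 0 the transformation is decreasing, reversing order: the 70th percentile of V corresponds to the 30th percentile of B.
So P_{70}(V) = a·P_{30}(B) + b = (-5)·27 + 15 = -120.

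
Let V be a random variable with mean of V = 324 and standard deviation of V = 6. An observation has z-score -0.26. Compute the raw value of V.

V = 322.44

V = mean of V + z·standard deviation of V = 324 + (-0.26)·6 = 322.44.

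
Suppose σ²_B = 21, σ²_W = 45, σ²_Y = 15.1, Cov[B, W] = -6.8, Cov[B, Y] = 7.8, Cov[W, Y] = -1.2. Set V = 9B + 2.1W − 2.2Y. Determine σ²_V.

σ²_V = a²·σ²_B + b²·σ²_W + c²·σ²_Y + 2ab·Cov[B, W] + 2ac·Cov[B, Y] + 2bc·Cov[W, Y], with a = 9, b = 2.1, c = -2.2.
= 1701 + 198.45 + 73.084 + (-257.04) + (-308.88) + 11.088
= 1417.702.

σ²_V = 1417.702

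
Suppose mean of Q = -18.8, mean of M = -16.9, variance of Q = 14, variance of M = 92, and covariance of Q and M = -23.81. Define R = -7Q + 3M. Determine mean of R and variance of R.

mean of R = (-7)·mean of Q + 3·mean of M = (-7)·(-18.8) + 3·(-16.9) = 80.9.
variance of R = a²·variance of Q + b²·variance of M + 2ab·covariance of Q and M with a = -7, b = 3.
= (-7)²·14 + 3²·92 + 2·(-7)·3·(-23.81)
= 686 + 828 + 1000.02 = 2514.02.

mean of R = 80.9, variance of R = 2514.02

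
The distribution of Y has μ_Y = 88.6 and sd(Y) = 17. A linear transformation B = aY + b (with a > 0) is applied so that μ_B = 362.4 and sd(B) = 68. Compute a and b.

sd(B) = a·sd(Y) (a > 0), so a = 68/17 = 4.
μ_B = a·μ_Y + b, so b = 362.4 − 4·88.6 = 8.

a = 4, b = 8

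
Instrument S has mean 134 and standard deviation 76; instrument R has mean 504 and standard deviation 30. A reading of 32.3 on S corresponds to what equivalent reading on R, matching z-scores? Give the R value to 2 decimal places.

R = 463.86

z = (32.3 − 134)/76 ≈ -1.3382.
R = 504 + z·30 = 504 + (32.3 − 134)·30/76 ≈ 463.86.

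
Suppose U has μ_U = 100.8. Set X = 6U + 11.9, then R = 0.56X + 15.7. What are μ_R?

μ_R = 361.052

μ_X = 6·100.8 + 11.9 = 616.7.
μ_R = 0.56·616.7 + 15.7 = 361.052.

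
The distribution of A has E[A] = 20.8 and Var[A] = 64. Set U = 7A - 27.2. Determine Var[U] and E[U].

U = 7A - 27.2 is linear with a = 7, b = -27.2.
Var[U] = a²·Var[A] = 7²·64 = 3136 (the additive constant -27.2 does not affect variance).
E[U] = a·E[A] + b = 7·20.8 + (-27.2) = 118.4.

Var[U] = 3136, E[U] = 118.4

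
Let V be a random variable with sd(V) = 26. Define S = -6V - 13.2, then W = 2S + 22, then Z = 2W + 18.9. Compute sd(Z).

sd(S) = |-6|·26 = 156.
sd(W) = |2|·156 = 312.
sd(Z) = |2|·312 = 624.

sd(Z) = 624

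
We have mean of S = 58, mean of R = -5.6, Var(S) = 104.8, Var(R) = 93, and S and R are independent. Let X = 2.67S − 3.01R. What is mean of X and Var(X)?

mean of X = 171.716, Var(X) = 1589.69802

mean of X = 2.67·mean of S + (-3.01)·mean of R = 2.67·58 + (-3.01)·(-5.6) = 171.716.
Var(X) = a²·Var(S) + b²·Var(R) + 2ab·Cov(S, R) with a = 2.67, b = -3.01.
Independence gives Cov(S, R) = 0.
= 2.67²·104.8 + (-3.01)²·93 + 2·2.67·(-3.01)·0
= 747.10872 + 842.5893 + 0 = 1589.69802.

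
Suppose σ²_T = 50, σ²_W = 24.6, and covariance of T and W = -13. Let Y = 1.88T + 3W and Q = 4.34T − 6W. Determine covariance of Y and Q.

covariance of Y and Q = -57.46

By bilinearity, covariance of Y and Q = ac·σ²_T + bd·σ²_W + (ad+bc)·covariance of T and W, with a=1.88, b=3, c=4.34, d=-6.
ac·σ²_T = 1.88·4.34·50 = 407.96
bd·σ²_W = 3·(-6)·24.6 = -442.8
(ad+bc)·covariance of T and W = (1.74)·(-13) = -22.62
covariance of Y and Q = 407.96 + (-442.8) + (-22.62) = -57.46.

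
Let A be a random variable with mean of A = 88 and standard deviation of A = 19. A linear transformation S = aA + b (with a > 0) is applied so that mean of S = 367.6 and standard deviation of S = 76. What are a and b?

standard deviation of S = a·standard deviation of A (a > 0), so a = 76/19 = 4.
mean of S = a·mean of A + b, so b = 367.6 − 4·88 = 15.6.

a = 4, b = 15.6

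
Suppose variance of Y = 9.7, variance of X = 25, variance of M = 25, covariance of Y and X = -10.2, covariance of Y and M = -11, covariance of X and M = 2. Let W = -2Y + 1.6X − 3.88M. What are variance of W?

variance of W = a²·variance of Y + b²·variance of X + c²·variance of M + 2ab·covariance of Y and X + 2ac·covariance of Y and M + 2bc·covariance of X and M, with a = -2, b = 1.6, c = -3.88.
= 38.8 + 64 + 376.36 + 65.28 + (-170.72) + (-24.832)
= 348.888.

variance of W = 348.888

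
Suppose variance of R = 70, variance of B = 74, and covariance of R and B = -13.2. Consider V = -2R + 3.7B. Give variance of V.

variance of V = 1488.42

variance of V = a²·variance of R + b²·variance of B + 2ab·covariance of R and B with a = -2, b = 3.7.
= (-2)²·70 + 3.7²·74 + 2·(-2)·3.7·(-13.2)
= 280 + 1013.06 + 195.36 = 1488.42.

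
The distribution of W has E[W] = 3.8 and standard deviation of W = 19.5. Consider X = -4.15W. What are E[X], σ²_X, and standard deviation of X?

E[X] = -15.77, σ²_X = 6548.855625, standard deviation of X = 80.925

X = -4.15W is linear with a = -4.15, b = 0.
E[X] = a·E[W] + b = (-4.15)·3.8 = -15.77.
σ²_W = 19.5² = 380.25.
σ²_X = a²·σ²_W = (-4.15)²·380.25 = 6548.855625.
standard deviation of X = |a|·standard deviation of W = |-4.15|·19.5 = 80.925.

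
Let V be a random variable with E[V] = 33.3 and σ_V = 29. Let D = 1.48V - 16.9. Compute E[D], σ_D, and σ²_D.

D = 1.48V - 16.9 is linear with a = 1.48, b = -16.9.
E[D] = a·E[V] + b = 1.48·33.3 + (-16.9) = 32.384.
σ_D = |a|·σ_V = |1.48|·29 = 42.92.
σ²_V = 29² = 841.
σ²_D = a²·σ²_V = 1.48²·841 = 1842.1264 (the additive constant -16.9 does not affect variance).

E[D] = 32.384, σ_D = 42.92, σ²_D = 1842.1264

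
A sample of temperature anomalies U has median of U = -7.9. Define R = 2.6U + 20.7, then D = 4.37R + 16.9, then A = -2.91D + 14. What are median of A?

median of R = 2.6·(-7.9) + 20.7 = 0.16.
median of D = 4.37·0.16 + 16.9 = 17.5992.
median of A = (-2.91)·17.5992 + 14 = -37.213672.

median of A = -37.213672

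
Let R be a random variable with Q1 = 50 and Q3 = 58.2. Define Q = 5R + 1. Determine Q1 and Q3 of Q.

Q1(Q) = 251, Q3(Q) = 292

a = 5 > 0: Q1(Q) = a·Q1(R)+b = 251, Q3(Q) = a·Q3(R)+b = 292.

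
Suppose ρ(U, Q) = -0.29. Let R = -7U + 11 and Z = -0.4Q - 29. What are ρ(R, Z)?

Linear rescalings preserve correlation up to sign; here the slopes -7 and -0.4 have the same sign, so ρ(R, Z) = ρ(U, Q) = -0.29.

ρ(R, Z) = -0.29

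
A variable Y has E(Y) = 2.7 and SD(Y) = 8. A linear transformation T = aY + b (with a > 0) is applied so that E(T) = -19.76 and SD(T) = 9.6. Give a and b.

SD(T) = a·SD(Y) (a > 0), so a = 9.6/8 = 1.2.
E(T) = a·E(Y) + b, so b = -19.76 − 1.2·2.7 = -23.

a = 1.2, b = -23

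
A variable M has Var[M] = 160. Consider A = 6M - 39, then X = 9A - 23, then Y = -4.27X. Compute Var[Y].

Var[Y] = 8506741.824

Var[A] = 6²·160 = 5760.
Var[X] = 9²·5760 = 466560.
Var[Y] = (-4.27)²·466560 = 8506741.824.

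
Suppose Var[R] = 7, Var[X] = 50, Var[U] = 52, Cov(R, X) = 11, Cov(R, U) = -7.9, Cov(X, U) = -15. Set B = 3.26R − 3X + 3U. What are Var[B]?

Var[B] = 892.7092

Var[B] = a²·Var[R] + b²·Var[X] + c²·Var[U] + 2ab·Cov(R, X) + 2ac·Cov(R, U) + 2bc·Cov(X, U), with a = 3.26, b = -3, c = 3.
= 74.3932 + 450 + 468 + (-215.16) + (-154.524) + 270
= 892.7092.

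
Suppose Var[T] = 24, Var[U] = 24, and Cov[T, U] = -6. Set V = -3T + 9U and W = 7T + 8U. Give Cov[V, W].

By bilinearity, Cov[V, W] = ac·Var[T] + bd·Var[U] + (ad+bc)·Cov[T, U], with a=-3, b=9, c=7, d=8.
ac·Var[T] = (-3)·7·24 = -504
bd·Var[U] = 9·8·24 = 1728
(ad+bc)·Cov[T, U] = (39)·(-6) = -234
Cov[V, W] = -504 + 1728 + (-234) = 990.

Cov[V, W] = 990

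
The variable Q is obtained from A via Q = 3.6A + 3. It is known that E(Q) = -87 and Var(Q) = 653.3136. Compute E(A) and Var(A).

From Q = 3.6A + 3: E(Q) = a·E(A) + b, so E(A) = (E(Q) − b)/a = (-87 − 3)/3.6 = -25.
Var(Q) = a²·Var(A), so Var(A) = 653.3136/3.6² = 50.41.

E(A) = -25, Var(A) = 50.41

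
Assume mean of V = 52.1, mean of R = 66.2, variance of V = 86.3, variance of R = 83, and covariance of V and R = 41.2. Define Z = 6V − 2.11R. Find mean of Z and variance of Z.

mean of Z = 6·mean of V + (-2.11)·mean of R = 6·52.1 + (-2.11)·66.2 = 172.918.
variance of Z = a²·variance of V + b²·variance of R + 2ab·covariance of V and R with a = 6, b = -2.11.
= 6²·86.3 + (-2.11)²·83 + 2·6·(-2.11)·41.2
= 3106.8 + 369.5243 + (-1043.184) = 2433.1403.

mean of Z = 172.918, variance of Z = 2433.1403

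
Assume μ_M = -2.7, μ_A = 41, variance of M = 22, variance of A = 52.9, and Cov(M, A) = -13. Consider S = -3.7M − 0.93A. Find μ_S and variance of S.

μ_S = -28.14, variance of S = 257.46721

μ_S = (-3.7)·μ_M + (-0.93)·μ_A = (-3.7)·(-2.7) + (-0.93)·41 = -28.14.
variance of S = a²·variance of M + b²·variance of A + 2ab·Cov(M, A) with a = -3.7, b = -0.93.
= (-3.7)²·22 + (-0.93)²·52.9 + 2·(-3.7)·(-0.93)·(-13)
= 301.18 + 45.75321 + (-89.466) = 257.46721.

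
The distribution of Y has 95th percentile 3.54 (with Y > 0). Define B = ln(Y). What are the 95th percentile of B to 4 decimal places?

95th percentile of B = 1.2641

ln(Y) is increasing, so P_{95}(B) = g(P_{95}(Y)) ≈ 1.2641.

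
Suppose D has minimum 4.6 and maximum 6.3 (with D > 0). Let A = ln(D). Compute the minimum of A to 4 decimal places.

min(A) = 1.5261

ln(D) is increasing on this domain, so min(A) comes from min(D) = 4.6: min(A) = ln(4.6) ≈ 1.5261.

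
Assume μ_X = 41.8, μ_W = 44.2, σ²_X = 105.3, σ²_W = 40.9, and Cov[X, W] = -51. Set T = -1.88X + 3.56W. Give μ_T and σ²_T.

μ_T = (-1.88)·μ_X + 3.56·μ_W = (-1.88)·41.8 + 3.56·44.2 = 78.768.
σ²_T = a²·σ²_X + b²·σ²_W + 2ab·Cov[X, W] with a = -1.88, b = 3.56.
= (-1.88)²·105.3 + 3.56²·40.9 + 2·(-1.88)·3.56·(-51)
= 372.17232 + 518.35024 + 682.6656 = 1573.18816.

μ_T = 78.768, σ²_T = 1573.18816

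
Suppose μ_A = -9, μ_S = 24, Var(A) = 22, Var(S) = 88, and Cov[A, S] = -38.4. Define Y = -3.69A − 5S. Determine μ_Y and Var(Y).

μ_Y = -86.79, Var(Y) = 1082.5942

μ_Y = (-3.69)·μ_A + (-5)·μ_S = (-3.69)·(-9) + (-5)·24 = -86.79.
Var(Y) = a²·Var(A) + b²·Var(S) + 2ab·Cov[A, S] with a = -3.69, b = -5.
= (-3.69)²·22 + (-5)²·88 + 2·(-3.69)·(-5)·(-38.4)
= 299.5542 + 2200 + (-1416.96) = 1082.5942.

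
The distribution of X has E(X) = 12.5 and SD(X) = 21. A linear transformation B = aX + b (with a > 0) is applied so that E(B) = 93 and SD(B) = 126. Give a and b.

SD(B) = a·SD(X) (a > 0), so a = 126/21 = 6.
E(B) = a·E(X) + b, so b = 93 − 6·12.5 = 18.

a = 6, b = 18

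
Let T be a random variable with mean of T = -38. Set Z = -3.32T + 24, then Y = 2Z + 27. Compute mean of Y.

mean of Y = 327.32

mean of Z = (-3.32)·(-38) + 24 = 150.16.
mean of Y = 2·150.16 + 27 = 327.32.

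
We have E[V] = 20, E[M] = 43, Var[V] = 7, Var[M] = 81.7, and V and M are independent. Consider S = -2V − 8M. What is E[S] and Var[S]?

E[S] = -384, Var[S] = 5256.8

E[S] = (-2)·E[V] + (-8)·E[M] = (-2)·20 + (-8)·43 = -384.
Var[S] = a²·Var[V] + b²·Var[M] + 2ab·Cov(V, M) with a = -2, b = -8.
Independence gives Cov(V, M) = 0.
= (-2)²·7 + (-8)²·81.7 + 2·(-2)·(-8)·0
= 28 + 5228.8 + 0 = 5256.8.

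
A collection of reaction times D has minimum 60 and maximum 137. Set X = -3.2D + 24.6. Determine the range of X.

Range of D = 137 − 60 = 77.
Range(X) = |a|·Range(D) = |-3.2|·77 = 246.4.

Range(X) = 246.4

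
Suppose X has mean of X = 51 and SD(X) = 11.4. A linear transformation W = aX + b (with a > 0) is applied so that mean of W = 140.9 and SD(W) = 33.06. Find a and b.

SD(W) = a·SD(X) (a > 0), so a = 33.06/11.4 = 2.9.
mean of W = a·mean of X + b, so b = 140.9 − 2.9·51 = -7.

a = 2.9, b = -7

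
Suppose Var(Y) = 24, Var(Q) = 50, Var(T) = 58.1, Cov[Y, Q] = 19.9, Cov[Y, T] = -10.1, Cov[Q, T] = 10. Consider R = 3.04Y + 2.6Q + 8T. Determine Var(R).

Var(R) = 4517.5136

Var(R) = a²·Var(Y) + b²·Var(Q) + c²·Var(T) + 2ab·Cov[Y, Q] + 2ac·Cov[Y, T] + 2bc·Cov[Q, T], with a = 3.04, b = 2.6, c = 8.
= 221.7984 + 338 + 3718.4 + 314.5792 + (-491.264) + 416
= 4517.5136.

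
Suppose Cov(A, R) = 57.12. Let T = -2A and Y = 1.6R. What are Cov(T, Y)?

Cov(T, Y) = -182.784

Cov(T, Y) = a·c·Cov(A, R) = (-2)·1.6·57.12 = -182.784. Additive constants drop out.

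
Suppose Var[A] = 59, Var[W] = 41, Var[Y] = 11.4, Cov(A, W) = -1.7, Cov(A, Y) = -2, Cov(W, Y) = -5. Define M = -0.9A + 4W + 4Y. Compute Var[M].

Var[M] = 752.83

Var[M] = a²·Var[A] + b²·Var[W] + c²·Var[Y] + 2ab·Cov(A, W) + 2ac·Cov(A, Y) + 2bc·Cov(W, Y), with a = -0.9, b = 4, c = 4.
= 47.79 + 656 + 182.4 + 12.24 + 14.4 + (-160)
= 752.83.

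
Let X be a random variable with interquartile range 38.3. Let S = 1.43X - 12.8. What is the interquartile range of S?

IQR(S) = 54.769

Under S = aX + b, IQR(S) = |a|·IQR(X) = |1.43|·38.3 = 54.769 (shifts cancel; spread scales by |a|).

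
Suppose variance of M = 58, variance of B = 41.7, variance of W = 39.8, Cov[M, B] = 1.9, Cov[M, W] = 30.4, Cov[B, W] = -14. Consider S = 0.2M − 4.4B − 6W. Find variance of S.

variance of S = a²·variance of M + b²·variance of B + c²·variance of W + 2ab·Cov[M, B] + 2ac·Cov[M, W] + 2bc·Cov[B, W], with a = 0.2, b = -4.4, c = -6.
= 2.32 + 807.312 + 1432.8 + (-3.344) + (-72.96) + (-739.2)
= 1426.928.

variance of S = 1426.928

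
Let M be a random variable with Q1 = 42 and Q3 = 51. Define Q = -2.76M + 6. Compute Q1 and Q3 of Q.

Q1(Q) = -134.76, Q3(Q) = -109.92

a = -2.76 < 0 reverses order: Q1(Q) comes from Q3(M), Q3(Q) from Q1(M).
Q1(Q) = (-2.76)·51 + 6 = -134.76; Q3(Q) = (-2.76)·42 + 6 = -109.92.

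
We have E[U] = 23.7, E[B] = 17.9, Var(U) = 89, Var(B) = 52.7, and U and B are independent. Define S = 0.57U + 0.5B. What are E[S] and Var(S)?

E[S] = 22.459, Var(S) = 42.0911

E[S] = 0.57·E[U] + 0.5·E[B] = 0.57·23.7 + 0.5·17.9 = 22.459.
Var(S) = a²·Var(U) + b²·Var(B) + 2ab·Cov[U, B] with a = 0.57, b = 0.5.
Independence gives Cov[U, B] = 0.
= 0.57²·89 + 0.5²·52.7 + 2·0.57·0.5·0
= 28.9161 + 13.175 + 0 = 42.0911.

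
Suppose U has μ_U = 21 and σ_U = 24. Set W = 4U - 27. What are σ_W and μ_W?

W = 4U - 27 is linear with a = 4, b = -27.
σ_W = |a|·σ_U = |4|·24 = 96.
μ_W = a·μ_U + b = 4·21 + (-27) = 57.

σ_W = 96, μ_W = 57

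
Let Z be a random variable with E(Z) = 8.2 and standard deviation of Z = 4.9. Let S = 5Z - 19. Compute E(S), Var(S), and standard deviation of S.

E(S) = 22, Var(S) = 600.25, standard deviation of S = 24.5

S = 5Z - 19 is linear with a = 5, b = -19.
E(S) = a·E(Z) + b = 5·8.2 + (-19) = 22.
Var(Z) = 4.9² = 24.01.
Var(S) = a²·Var(Z) = 5²·24.01 = 600.25 (the additive constant -19 does not affect variance).
standard deviation of S = |a|·standard deviation of Z = |5|·4.9 = 24.5.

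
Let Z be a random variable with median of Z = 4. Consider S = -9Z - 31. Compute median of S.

median of S = -67

A linear map preserves order up to sign, so median of S = a·median of Z + b = (-9)·4 + (-31) = -67.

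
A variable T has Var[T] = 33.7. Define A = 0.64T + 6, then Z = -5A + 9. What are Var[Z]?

Var[Z] = 345.088

Var[A] = 0.64²·33.7 = 13.80352.
Var[Z] = (-5)²·13.80352 = 345.088.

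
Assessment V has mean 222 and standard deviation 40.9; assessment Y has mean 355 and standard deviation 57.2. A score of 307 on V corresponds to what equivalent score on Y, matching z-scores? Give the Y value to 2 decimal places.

Y = 473.88

z = (307 − 222)/40.9 ≈ 2.0782.
Y = 355 + z·57.2 = 355 + (307 − 222)·57.2/40.9 ≈ 473.88.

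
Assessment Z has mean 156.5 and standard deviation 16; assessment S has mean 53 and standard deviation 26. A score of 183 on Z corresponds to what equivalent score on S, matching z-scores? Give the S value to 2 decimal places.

S = 96.06

z = (183 − 156.5)/16 ≈ 1.6563.
S = 53 + z·26 = 53 + (183 − 156.5)·26/16 ≈ 96.06.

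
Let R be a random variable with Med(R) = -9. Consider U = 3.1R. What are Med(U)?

A linear map preserves order up to sign, so Med(U) = a·Med(R) + b = 3.1·(-9) = -27.9.

Med(U) = -27.9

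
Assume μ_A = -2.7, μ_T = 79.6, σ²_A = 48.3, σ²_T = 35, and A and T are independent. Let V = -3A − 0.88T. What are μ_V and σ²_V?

μ_V = (-3)·μ_A + (-0.88)·μ_T = (-3)·(-2.7) + (-0.88)·79.6 = -61.948.
σ²_V = a²·σ²_A + b²·σ²_T + 2ab·Cov(A, T) with a = -3, b = -0.88.
Independence gives Cov(A, T) = 0.
= (-3)²·48.3 + (-0.88)²·35 + 2·(-3)·(-0.88)·0
= 434.7 + 27.104 + 0 = 461.804.

μ_V = -61.948, σ²_V = 461.804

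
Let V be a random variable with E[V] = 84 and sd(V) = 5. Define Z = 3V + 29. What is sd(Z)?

sd(Z) = 15

Z = 3V + 29 is linear with a = 3, b = 29.
sd(Z) = |a|·sd(V) = |3|·5 = 15.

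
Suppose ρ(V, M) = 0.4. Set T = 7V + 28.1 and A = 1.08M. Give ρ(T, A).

ρ(T, A) = 0.4

Linear rescalings preserve correlation up to sign; here the slopes 7 and 1.08 have the same sign, so ρ(T, A) = ρ(V, M) = 0.4.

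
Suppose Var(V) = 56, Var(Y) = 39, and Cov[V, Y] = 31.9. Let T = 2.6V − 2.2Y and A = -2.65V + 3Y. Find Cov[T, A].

Cov[T, A] = -208.443

By bilinearity, Cov[T, A] = ac·Var(V) + bd·Var(Y) + (ad+bc)·Cov[V, Y], with a=2.6, b=-2.2, c=-2.65, d=3.
ac·Var(V) = 2.6·(-2.65)·56 = -385.84
bd·Var(Y) = (-2.2)·3·39 = -257.4
(ad+bc)·Cov[V, Y] = (13.63)·31.9 = 434.797
Cov[T, A] = -385.84 + (-257.4) + 434.797 = -208.443.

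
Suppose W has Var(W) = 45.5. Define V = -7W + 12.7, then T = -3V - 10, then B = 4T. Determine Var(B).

Var(B) = 321048

Var(V) = (-7)²·45.5 = 2229.5.
Var(T) = (-3)²·2229.5 = 20065.5.
Var(B) = 4²·20065.5 = 321048.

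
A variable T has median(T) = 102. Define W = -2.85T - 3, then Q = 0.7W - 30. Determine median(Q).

median(W) = (-2.85)·102 + (-3) = -293.7.
median(Q) = 0.7·(-293.7) + (-30) = -235.59.

median(Q) = -235.59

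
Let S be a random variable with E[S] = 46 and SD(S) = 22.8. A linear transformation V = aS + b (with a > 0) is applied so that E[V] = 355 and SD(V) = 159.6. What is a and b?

SD(V) = a·SD(S) (a > 0), so a = 159.6/22.8 = 7.
E[V] = a·E[S] + b, so b = 355 − 7·46 = 33.

a = 7, b = 33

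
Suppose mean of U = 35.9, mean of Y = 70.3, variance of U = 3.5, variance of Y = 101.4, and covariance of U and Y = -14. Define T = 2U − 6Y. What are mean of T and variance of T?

mean of T = 2·mean of U + (-6)·mean of Y = 2·35.9 + (-6)·70.3 = -350.
variance of T = a²·variance of U + b²·variance of Y + 2ab·covariance of U and Y with a = 2, b = -6.
= 2²·3.5 + (-6)²·101.4 + 2·2·(-6)·(-14)
= 14 + 3650.4 + 336 = 4000.4.

mean of T = -350, variance of T = 4000.4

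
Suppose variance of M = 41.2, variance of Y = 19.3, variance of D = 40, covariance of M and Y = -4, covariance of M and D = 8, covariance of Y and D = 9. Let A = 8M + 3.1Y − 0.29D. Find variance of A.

variance of A = 2573.935

variance of A = a²·variance of M + b²·variance of Y + c²·variance of D + 2ab·covariance of M and Y + 2ac·covariance of M and D + 2bc·covariance of Y and D, with a = 8, b = 3.1, c = -0.29.
= 2636.8 + 185.473 + 3.364 + (-198.4) + (-37.12) + (-16.182)
= 2573.935.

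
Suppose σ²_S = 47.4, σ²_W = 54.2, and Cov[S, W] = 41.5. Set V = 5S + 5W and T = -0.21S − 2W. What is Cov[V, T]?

Cov[V, T] = -1050.345

By bilinearity, Cov[V, T] = ac·σ²_S + bd·σ²_W + (ad+bc)·Cov[S, W], with a=5, b=5, c=-0.21, d=-2.
ac·σ²_S = 5·(-0.21)·47.4 = -49.77
bd·σ²_W = 5·(-2)·54.2 = -542
(ad+bc)·Cov[S, W] = (-11.05)·41.5 = -458.575
Cov[V, T] = -49.77 + (-542) + (-458.575) = -1050.345.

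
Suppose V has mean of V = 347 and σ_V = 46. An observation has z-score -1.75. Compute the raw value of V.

V = mean of V + z·σ_V = 347 + (-1.75)·46 = 266.5.

V = 266.5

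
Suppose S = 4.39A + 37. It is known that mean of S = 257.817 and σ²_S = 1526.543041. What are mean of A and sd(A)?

From S = 4.39A + 37: mean of S = a·mean of A + b, so mean of A = (mean of S − b)/a = (257.817 − 37)/4.39 = 50.3.
sd(S) = √1526.543041 = 39.071.
sd(S) = |a|·sd(A), so sd(A) = 39.071/|4.39| = 8.9.

mean of A = 50.3, sd(A) = 8.9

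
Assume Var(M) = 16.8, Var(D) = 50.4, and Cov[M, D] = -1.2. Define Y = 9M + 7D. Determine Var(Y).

Var(Y) = a²·Var(M) + b²·Var(D) + 2ab·Cov[M, D] with a = 9, b = 7.
= 9²·16.8 + 7²·50.4 + 2·9·7·(-1.2)
= 1360.8 + 2469.6 + (-151.2) = 3679.2.

Var(Y) = 3679.2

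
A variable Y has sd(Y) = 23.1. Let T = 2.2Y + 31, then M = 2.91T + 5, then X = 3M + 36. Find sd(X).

sd(X) = 443.6586

sd(T) = |2.2|·23.1 = 50.82.
sd(M) = |2.91|·50.82 = 147.8862.
sd(X) = |3|·147.8862 = 443.6586.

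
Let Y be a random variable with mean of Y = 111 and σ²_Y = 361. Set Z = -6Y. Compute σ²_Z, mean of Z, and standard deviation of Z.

σ²_Z = 12996, mean of Z = -666, standard deviation of Z = 114

Z = -6Y is linear with a = -6, b = 0.
σ²_Z = a²·σ²_Y = (-6)²·361 = 12996.
mean of Z = a·mean of Y + b = (-6)·111 = -666.
standard deviation of Y = √361 = 19.
standard deviation of Z = |a|·standard deviation of Y = |-6|·19 = 114.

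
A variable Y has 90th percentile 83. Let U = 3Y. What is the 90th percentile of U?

90th percentile of U = 249

Since a = 3 > 0 the transformation is increasing, so the 90th percentile of U = a·(P_{90} of Y) + b = 3·83 = 249.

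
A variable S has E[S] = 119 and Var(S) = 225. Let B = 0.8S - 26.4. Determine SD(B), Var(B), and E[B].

B = 0.8S - 26.4 is linear with a = 0.8, b = -26.4.
SD(S) = √225 = 15.
SD(B) = |a|·SD(S) = |0.8|·15 = 12.
Var(B) = a²·Var(S) = 0.8²·225 = 144 (the additive constant -26.4 does not affect variance).
E[B] = a·E[S] + b = 0.8·119 + (-26.4) = 68.8.

SD(B) = 12, Var(B) = 144, E[B] = 68.8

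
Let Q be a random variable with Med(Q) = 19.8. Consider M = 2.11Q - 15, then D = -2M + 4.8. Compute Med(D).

Med(M) = 2.11·19.8 + (-15) = 26.778.
Med(D) = (-2)·26.778 + 4.8 = -48.756.

Med(D) = -48.756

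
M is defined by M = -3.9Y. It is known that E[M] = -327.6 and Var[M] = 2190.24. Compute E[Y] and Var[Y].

E[Y] = 84, Var[Y] = 144

From M = -3.9Y: E[M] = a·E[Y] + b, so E[Y] = (E[M] − b)/a = (-327.6 − 0)/(-3.9) = 84.
Var[M] = a²·Var[Y], so Var[Y] = 2190.24/(-3.9)² = 144.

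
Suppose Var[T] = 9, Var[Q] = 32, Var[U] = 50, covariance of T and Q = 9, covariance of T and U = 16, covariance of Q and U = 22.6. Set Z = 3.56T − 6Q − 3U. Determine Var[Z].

Var[Z] = a²·Var[T] + b²·Var[Q] + c²·Var[U] + 2ab·covariance of T and Q + 2ac·covariance of T and U + 2bc·covariance of Q and U, with a = 3.56, b = -6, c = -3.
= 114.0624 + 1152 + 450 + (-384.48) + (-341.76) + 813.6
= 1803.4224.

Var[Z] = 1803.4224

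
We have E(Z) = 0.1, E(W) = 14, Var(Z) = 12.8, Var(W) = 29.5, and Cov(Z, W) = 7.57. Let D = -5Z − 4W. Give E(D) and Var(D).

E(D) = -56.5, Var(D) = 1094.8

E(D) = (-5)·E(Z) + (-4)·E(W) = (-5)·0.1 + (-4)·14 = -56.5.
Var(D) = a²·Var(Z) + b²·Var(W) + 2ab·Cov(Z, W) with a = -5, b = -4.
= (-5)²·12.8 + (-4)²·29.5 + 2·(-5)·(-4)·7.57
= 320 + 472 + 302.8 = 1094.8.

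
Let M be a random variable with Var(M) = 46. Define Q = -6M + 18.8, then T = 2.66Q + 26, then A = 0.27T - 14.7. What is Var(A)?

Var(A) = 854.18341344

Var(Q) = (-6)²·46 = 1656.
Var(T) = 2.66²·1656 = 11717.1936.
Var(A) = 0.27²·11717.1936 = 854.18341344.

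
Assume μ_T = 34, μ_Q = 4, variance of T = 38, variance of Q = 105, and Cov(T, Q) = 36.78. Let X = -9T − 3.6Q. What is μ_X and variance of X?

μ_X = (-9)·μ_T + (-3.6)·μ_Q = (-9)·34 + (-3.6)·4 = -320.4.
variance of X = a²·variance of T + b²·variance of Q + 2ab·Cov(T, Q) with a = -9, b = -3.6.
= (-9)²·38 + (-3.6)²·105 + 2·(-9)·(-3.6)·36.78
= 3078 + 1360.8 + 2383.344 = 6822.144.

μ_X = -320.4, variance of X = 6822.144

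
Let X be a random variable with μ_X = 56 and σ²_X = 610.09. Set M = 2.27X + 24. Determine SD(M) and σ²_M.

SD(M) = 56.069, σ²_M = 3143.732761

M = 2.27X + 24 is linear with a = 2.27, b = 24.
SD(X) = √610.09 = 24.7.
SD(M) = |a|·SD(X) = |2.27|·24.7 = 56.069.
σ²_M = a²·σ²_X = 2.27²·610.09 = 3143.732761 (the additive constant 24 does not affect variance).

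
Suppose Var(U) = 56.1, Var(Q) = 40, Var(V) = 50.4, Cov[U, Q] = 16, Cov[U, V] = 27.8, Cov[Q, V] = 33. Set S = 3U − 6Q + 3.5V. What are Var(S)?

Var(S) = 1184.1

Var(S) = a²·Var(U) + b²·Var(Q) + c²·Var(V) + 2ab·Cov[U, Q] + 2ac·Cov[U, V] + 2bc·Cov[Q, V], with a = 3, b = -6, c = 3.5.
= 504.9 + 1440 + 617.4 + (-576) + 583.8 + (-1386)
= 1184.1.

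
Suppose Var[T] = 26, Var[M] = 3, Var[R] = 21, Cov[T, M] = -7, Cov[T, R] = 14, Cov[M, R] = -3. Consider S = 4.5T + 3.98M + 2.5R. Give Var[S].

Var[S] = 709.8312

Var[S] = a²·Var[T] + b²·Var[M] + c²·Var[R] + 2ab·Cov[T, M] + 2ac·Cov[T, R] + 2bc·Cov[M, R], with a = 4.5, b = 3.98, c = 2.5.
= 526.5 + 47.5212 + 131.25 + (-250.74) + 315 + (-59.7)
= 709.8312.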